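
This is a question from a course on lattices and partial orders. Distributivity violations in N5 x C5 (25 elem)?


Distributive law: a ^ (b v c) = (a ^ b) v (a ^ c).
Check all 25^3 = 15625 ordered triples (a,b,c).
  e.g. a=(b,0), b=(a,0), c=(c,0): lhs=(b,0) != rhs=(a,0)
  e.g. a=(b,0), b=(a,0), c=(c,1): lhs=(b,0) != rhs=(a,0)
Total violating triples: 250


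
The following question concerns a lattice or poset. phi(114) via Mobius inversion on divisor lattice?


phi(n) = n * prod_{p|n} (1 - 1/p).
Prime divisors of 114: [2, 3, 19]
phi(114) = 114 * (1 - 1/2) * (1 - 1/3) * (1 - 1/19)
phi(114) = 36


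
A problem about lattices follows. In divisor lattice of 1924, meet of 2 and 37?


In a divisor lattice, meet = gcd (greatest common divisor).
By Euclidean algorithm or factoring: gcd(2,37) = 1


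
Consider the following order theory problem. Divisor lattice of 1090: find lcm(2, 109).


In a divisor lattice, join = lcm (least common multiple).
gcd(2,109) = 1
lcm(2,109) = 2*109/gcd = 218/1 = 218


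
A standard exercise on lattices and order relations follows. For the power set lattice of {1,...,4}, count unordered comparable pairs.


A comparable pair {a,b} has a < b or b < a in the order.
Count unordered pairs where one element is strictly below the other.
Examples: {{},{1}}, {{},{2}}, {{},{3}}, {{},{4}}, ...
Total comparable pairs: 65


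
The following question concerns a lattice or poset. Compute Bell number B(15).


B(n) = number of set partitions of an n-element set.
B(n) satisfies the recurrence: B(n+1) = sum_k C(n,k)*B(k).
B(15) = 1382958545


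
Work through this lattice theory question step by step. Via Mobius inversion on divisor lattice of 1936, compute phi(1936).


phi(n) = n * prod_{p|n} (1 - 1/p).
Prime divisors of 1936: [2, 11]
phi(1936) = 1936 * (1 - 1/2) * (1 - 1/11)
phi(1936) = 880


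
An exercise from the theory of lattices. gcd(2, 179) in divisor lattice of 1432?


Meet=gcd.
gcd(2,179)=1


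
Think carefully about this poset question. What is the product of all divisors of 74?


Divisors of 74: [1, 2, 37, 74]
Product = n^(d(n)/2) = 74^(4/2)
Product = 5476


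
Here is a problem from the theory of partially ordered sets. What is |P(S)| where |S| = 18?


Power set = 2^n.
2^18 = 262144


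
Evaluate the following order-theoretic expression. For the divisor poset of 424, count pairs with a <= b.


The order relation is {(a,b) : a <= b}, reflexive so it includes (a,a).
Examples: (1,1), (1,106), (1,2), (1,212), (1,4), ...
Total ordered pairs: 30


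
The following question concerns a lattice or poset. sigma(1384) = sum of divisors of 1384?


sigma(n) = sum of divisors.
Divisors of 1384: [1, 2, 4, 8, 173, 346, 692, 1384]
Sum = 2610


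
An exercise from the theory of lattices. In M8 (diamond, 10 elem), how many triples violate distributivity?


Distributive law: a ^ (b v c) = (a ^ b) v (a ^ c).
Check all 10^3 = 1000 ordered triples (a,b,c).
  e.g. a=a1, b=a2, c=a3: lhs=a1 != rhs=0
  e.g. a=a1, b=a2, c=a4: lhs=a1 != rhs=0
Total violating triples: 336


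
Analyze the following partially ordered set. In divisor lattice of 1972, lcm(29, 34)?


Join=lcm.
gcd(29,34)=1
lcm=986


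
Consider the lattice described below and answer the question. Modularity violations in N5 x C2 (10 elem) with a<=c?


Modular law: if a <= c then a v (b ^ c) = (a v b) ^ c.
Check all triples (a,b,c) with a <= c among 10 elements.
  e.g. a=(a,0), b=(c,0), c=(b,0): lhs=(a,0) != rhs=(b,0)
  e.g. a=(a,0), b=(c,1), c=(b,0): lhs=(a,0) != rhs=(b,0)
Total violating triples: 6


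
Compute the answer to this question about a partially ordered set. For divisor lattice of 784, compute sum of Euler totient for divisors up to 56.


Divisors of 784 up to 56: [1, 2, 4, 7, 8, 14, 16, 28, 49, 56]
phi values: [1, 1, 2, 6, 4, 6, 8, 12, 42, 24]
Sum = 106


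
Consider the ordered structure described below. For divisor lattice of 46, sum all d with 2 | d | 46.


Interval [2,46] in divisors of 46: [2, 46]
Sum = 48


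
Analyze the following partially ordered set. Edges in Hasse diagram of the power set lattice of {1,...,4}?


A cover relation a -< b holds when a < b with no c strictly between.
Cover relations:
  {} -< {1}
  {} -< {2}
  {} -< {3}
  {} -< {4}
  {1} -< {1,2}
  {1} -< {1,3}
  {1} -< {1,4}
  {2} -< {1,2}
  ...24 more
Total: 32


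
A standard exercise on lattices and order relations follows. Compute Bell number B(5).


B(n) = number of set partitions of an n-element set.
B(n) satisfies the recurrence: B(n+1) = sum_k C(n,k)*B(k).
B(5) = 52


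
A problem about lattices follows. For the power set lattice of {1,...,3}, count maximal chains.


A maximal chain goes from the minimum element to a maximal element via cover relations.
Counting all min-to-max paths in the cover graph.
Total maximal chains: 6


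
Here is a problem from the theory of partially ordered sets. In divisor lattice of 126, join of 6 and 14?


In a divisor lattice, join = lcm (least common multiple).
gcd(6,14) = 2
lcm(6,14) = 6*14/gcd = 84/2 = 42


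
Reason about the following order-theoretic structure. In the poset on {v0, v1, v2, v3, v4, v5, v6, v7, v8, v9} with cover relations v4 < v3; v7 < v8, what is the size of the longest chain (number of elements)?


A chain is a totally ordered subset; we count the number of elements in a maximum chain.
Compute, for each element x, the size of the longest chain ending at x:
  v0: 1
  v1: 1
  v2: 1
  v4: 1
  v5: 1
  v6: 1
  ...
A maximum chain: v4 < v3
Number of elements in the longest chain: 2


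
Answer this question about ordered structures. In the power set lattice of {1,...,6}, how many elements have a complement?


An element a is complemented if some b has a meet b = bottom, a join b = top.
every subset A has complement S\A, so all elements are complemented.
Complemented elements: {}, {1}, {2}, {3}, {4}, {5}, ... (58 more)
Count: 64


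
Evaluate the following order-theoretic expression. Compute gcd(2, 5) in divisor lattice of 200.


In a divisor lattice, meet = gcd (greatest common divisor).
By Euclidean algorithm or factoring: gcd(2,5) = 1


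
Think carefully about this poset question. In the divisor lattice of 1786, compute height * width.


Height = length of longest chain minus 1; width = size of largest antichain.
A maximum chain: 1 | 47 | 893 | 1786  (height 3).
A maximum antichain: {2, 19, 47}  (width 3).
Product = 3 * 3 = 9


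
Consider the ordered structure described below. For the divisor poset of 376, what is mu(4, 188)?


In a divisor lattice, mu(a,b) = mu(b/a) where mu is the classical Mobius function.
b/a = 188/4 = 47
Prime factorization of 47: primes [47]
47 is squarefree with 1 prime factor(s), so mu(47) = (-1)^1 = -1


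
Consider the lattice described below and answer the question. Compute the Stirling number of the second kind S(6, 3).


S(n,k) = k*S(n-1,k) + S(n-1,k-1).
S(5,3) = 25, S(5,2) = 15
S(6,3) = 3*25 + 15 = 75 + 15
S(6,3) = 90


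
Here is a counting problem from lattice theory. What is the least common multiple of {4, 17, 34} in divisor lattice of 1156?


In a divisor lattice, join = lcm (least common multiple).
Compute lcm iteratively: start with first element, then lcm(current, next).
Elements: [4, 17, 34]
lcm(4,17) = 68
lcm(68,34) = 68
Final lcm = 68


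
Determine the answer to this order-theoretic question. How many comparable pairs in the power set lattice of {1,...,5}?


A comparable pair {a,b} has a < b or b < a in the order.
Count unordered pairs where one element is strictly below the other.
Examples: {{},{1}}, {{},{2}}, {{},{3}}, {{},{4}}, ...
Total comparable pairs: 211


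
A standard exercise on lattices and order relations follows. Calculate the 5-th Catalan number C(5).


C(n) = C(2n, n) / (n+1).
C(10, 5) = 252
C(5) = 252 / 6 = 42


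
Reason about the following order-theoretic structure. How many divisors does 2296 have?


Divisors of 2296: [1, 2, 4, 7, 8, 14, 28, 41, 56, 82, 164, 287, 328, 574, 1148, 2296]
Count: 16


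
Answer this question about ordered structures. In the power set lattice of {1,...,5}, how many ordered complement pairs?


Complement pair (a,b): a meet b = bottom, a join b = top.
Here: A intersect B = {} and A union B = {1,...,5}.
Pairs found: ({},{1,2,3,4,5}), ({1},{2,3,4,5}), ({2},{1,3,4,5}), ({3},{1,2,4,5}), ... (28 more)
Total ordered pairs: 32


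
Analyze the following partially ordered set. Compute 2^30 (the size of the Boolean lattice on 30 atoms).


Power set = 2^n.
2^30 = 1073741824


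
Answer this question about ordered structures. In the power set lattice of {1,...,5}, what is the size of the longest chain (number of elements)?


A chain is a totally ordered subset; we count the number of elements in a maximum chain.
Compute, for each element x, the size of the longest chain ending at x:
  {}: 1
  {1}: 2
  {2}: 2
  {3}: 2
  {4}: 2
  {5}: 2
  ...
A maximum chain: {} < {1} < {1,2} < {1,2,3} < {1,2,3,4} < {1,2,3,4,5}
Number of elements in the longest chain: 6


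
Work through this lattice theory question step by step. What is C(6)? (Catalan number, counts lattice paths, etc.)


C(n) = C(2n, n) / (n+1).
C(12, 6) = 924
C(6) = 924 / 7 = 132


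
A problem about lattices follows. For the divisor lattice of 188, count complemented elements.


An element a is complemented if some b has a meet b = bottom, a join b = top.
a is complemented iff gcd(a, n/a)=1, i.e. a is a unitary divisor of 188.
Complemented elements: 1, 4, 47, 188
Count: 4


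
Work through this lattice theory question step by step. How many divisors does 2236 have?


Divisors of 2236: [1, 2, 4, 13, 26, 43, 52, 86, 172, 559, 1118, 2236]
Count: 12


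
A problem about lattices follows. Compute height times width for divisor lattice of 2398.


Height = length of longest chain minus 1; width = size of largest antichain.
A maximum chain: 1 | 109 | 1199 | 2398  (height 3).
A maximum antichain: {2, 11, 109}  (width 3).
Product = 3 * 3 = 9


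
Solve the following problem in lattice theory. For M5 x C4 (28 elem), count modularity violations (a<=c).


Modular law: if a <= c then a v (b ^ c) = (a v b) ^ c.
Check all triples (a,b,c) with a <= c among 28 elements.
This lattice is modular (diamonds M_m and their chain-products are modular).
Total violating triples: 0


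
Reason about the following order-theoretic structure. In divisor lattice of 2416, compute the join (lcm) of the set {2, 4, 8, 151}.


In a divisor lattice, join = lcm (least common multiple).
Compute lcm iteratively: start with first element, then lcm(current, next).
Elements: [2, 4, 8, 151]
lcm(2,4) = 4
lcm(4,8) = 8
lcm(8,151) = 1208
Final lcm = 1208


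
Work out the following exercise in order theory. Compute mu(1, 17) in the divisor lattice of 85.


In a divisor lattice, mu(a,b) = mu(b/a) where mu is the classical Mobius function.
b/a = 17/1 = 17
Prime factorization of 17: primes [17]
17 is squarefree with 1 prime factor(s), so mu(17) = (-1)^1 = -1


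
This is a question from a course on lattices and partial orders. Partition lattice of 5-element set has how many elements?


B(n) = number of set partitions of an n-element set.
B(n) satisfies the recurrence: B(n+1) = sum_k C(n,k)*B(k).
B(5) = 52


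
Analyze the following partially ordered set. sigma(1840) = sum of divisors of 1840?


sigma(n) = sum of divisors.
Divisors of 1840: [1, 2, 4, 5, 8, 10, 16, 20, 23, 40, 46, 80, 92, 115, 184, 230, 368, 460, 920, 1840]
Sum = 4464


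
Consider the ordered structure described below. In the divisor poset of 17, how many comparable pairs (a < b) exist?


A comparable pair {a,b} has a < b or b < a in the order.
Count unordered pairs where one element is strictly below the other.
Examples: {1,17}
Total comparable pairs: 1


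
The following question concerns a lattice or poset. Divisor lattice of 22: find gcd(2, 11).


In a divisor lattice, meet = gcd (greatest common divisor).
By Euclidean algorithm or factoring: gcd(2,11) = 1


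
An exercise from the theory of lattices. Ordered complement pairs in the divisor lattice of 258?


Complement pair (a,b): a meet b = bottom, a join b = top.
Here: gcd(a,b)=1 and lcm(a,b)=258, i.e. a*b=258 with a,b coprime.
Pairs found: (1,258), (2,129), (3,86), (6,43), ... (4 more)
Total ordered pairs: 8


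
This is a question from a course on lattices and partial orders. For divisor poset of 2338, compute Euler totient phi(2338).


phi(n) = n * prod_{p|n} (1 - 1/p).
Prime divisors of 2338: [2, 7, 167]
phi(2338) = 2338 * (1 - 1/2) * (1 - 1/7) * (1 - 1/167)
phi(2338) = 996


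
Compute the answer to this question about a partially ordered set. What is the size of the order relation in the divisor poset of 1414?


The order relation is {(a,b) : a <= b}, reflexive so it includes (a,a).
Examples: (1,1), (1,101), (1,14), (1,1414), (1,2), ...
Total ordered pairs: 27


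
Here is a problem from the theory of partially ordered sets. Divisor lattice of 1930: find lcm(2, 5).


In a divisor lattice, join = lcm (least common multiple).
gcd(2,5) = 1
lcm(2,5) = 2*5/gcd = 10/1 = 10


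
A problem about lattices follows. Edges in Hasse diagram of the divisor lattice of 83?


A cover relation a -< b holds when a < b with no c strictly between.
Cover relations:
  1 -< 83
Total: 1


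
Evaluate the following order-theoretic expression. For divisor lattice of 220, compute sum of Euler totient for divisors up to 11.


Divisors of 220 up to 11: [1, 2, 4, 5, 10, 11]
phi values: [1, 1, 2, 4, 4, 10]
Sum = 22


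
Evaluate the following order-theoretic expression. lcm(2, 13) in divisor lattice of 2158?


Join=lcm.
gcd(2,13)=1
lcm=26


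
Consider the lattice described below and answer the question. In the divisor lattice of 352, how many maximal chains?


A maximal chain goes from the minimum element to a maximal element via cover relations.
Counting all min-to-max paths in the cover graph.
Total maximal chains: 6


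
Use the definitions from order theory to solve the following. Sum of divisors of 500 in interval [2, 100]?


Interval [2,100] in divisors of 500: [2, 4, 10, 20, 50, 100]
Sum = 186


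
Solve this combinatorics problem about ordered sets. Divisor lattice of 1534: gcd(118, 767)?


Meet=gcd.
gcd(118,767)=59


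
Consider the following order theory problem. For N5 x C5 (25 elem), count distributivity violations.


Distributive law: a ^ (b v c) = (a ^ b) v (a ^ c).
Check all 25^3 = 15625 ordered triples (a,b,c).
  e.g. a=(b,0), b=(a,0), c=(c,0): lhs=(b,0) != rhs=(a,0)
  e.g. a=(b,0), b=(a,0), c=(c,1): lhs=(b,0) != rhs=(a,0)
Total violating triples: 250


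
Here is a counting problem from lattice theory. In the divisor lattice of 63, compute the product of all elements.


Divisors of 63: [1, 3, 7, 9, 21, 63]
Product = n^(d(n)/2) = 63^(6/2)
Product = 250047


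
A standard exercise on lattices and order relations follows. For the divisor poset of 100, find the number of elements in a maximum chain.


A chain is a totally ordered subset; we count the number of elements in a maximum chain.
Compute, for each element x, the size of the longest chain ending at x:
  1: 1
  2: 2
  5: 2
  4: 3
  25: 3
  10: 3
  ...
A maximum chain: 1 < 2 < 4 < 20 < 100
Number of elements in the longest chain: 5


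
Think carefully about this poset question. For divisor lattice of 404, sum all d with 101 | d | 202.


Interval [101,202] in divisors of 404: [101, 202]
Sum = 303


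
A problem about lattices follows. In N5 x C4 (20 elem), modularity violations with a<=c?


Modular law: if a <= c then a v (b ^ c) = (a v b) ^ c.
Check all triples (a,b,c) with a <= c among 20 elements.
  e.g. a=(a,0), b=(c,0), c=(b,0): lhs=(a,0) != rhs=(b,0)
  e.g. a=(a,0), b=(c,1), c=(b,0): lhs=(a,0) != rhs=(b,0)
Total violating triples: 40


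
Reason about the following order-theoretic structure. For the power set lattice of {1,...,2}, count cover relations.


A cover relation a -< b holds when a < b with no c strictly between.
Cover relations:
  {} -< {1}
  {} -< {2}
  {1} -< {1,2}
  {2} -< {1,2}
Total: 4


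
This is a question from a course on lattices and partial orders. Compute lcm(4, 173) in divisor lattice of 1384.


In a divisor lattice, join = lcm (least common multiple).
gcd(4,173) = 1
lcm(4,173) = 4*173/gcd = 692/1 = 692


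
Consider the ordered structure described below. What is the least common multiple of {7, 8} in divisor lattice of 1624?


In a divisor lattice, join = lcm (least common multiple).
Compute lcm iteratively: start with first element, then lcm(current, next).
Elements: [7, 8]
lcm(7,8) = 56
Final lcm = 56


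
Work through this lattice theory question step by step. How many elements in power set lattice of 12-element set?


Power set = 2^n.
2^12 = 4096


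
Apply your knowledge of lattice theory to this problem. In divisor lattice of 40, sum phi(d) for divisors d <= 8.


Divisors of 40 up to 8: [1, 2, 4, 5, 8]
phi values: [1, 1, 2, 4, 4]
Sum = 12


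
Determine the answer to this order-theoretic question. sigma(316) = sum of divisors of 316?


sigma(n) = sum of divisors.
Divisors of 316: [1, 2, 4, 79, 158, 316]
Sum = 560


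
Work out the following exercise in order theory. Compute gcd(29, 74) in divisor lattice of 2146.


In a divisor lattice, meet = gcd (greatest common divisor).
By Euclidean algorithm or factoring: gcd(29,74) = 1


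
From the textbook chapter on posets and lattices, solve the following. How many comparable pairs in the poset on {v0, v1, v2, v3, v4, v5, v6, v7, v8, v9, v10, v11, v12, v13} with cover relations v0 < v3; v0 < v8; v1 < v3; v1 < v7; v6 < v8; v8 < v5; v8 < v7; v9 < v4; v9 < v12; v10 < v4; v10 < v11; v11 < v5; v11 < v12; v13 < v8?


A comparable pair {a,b} has a < b or b < a in the order.
Count unordered pairs where one element is strictly below the other.
Examples: {v0,v3}, {v0,v5}, {v0,v7}, {v0,v8}, ...
Total comparable pairs: 22


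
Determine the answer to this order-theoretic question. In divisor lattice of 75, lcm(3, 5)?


Join=lcm.
gcd(3,5)=1
lcm=15


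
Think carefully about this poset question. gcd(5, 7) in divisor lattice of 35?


Meet=gcd.
gcd(5,7)=1


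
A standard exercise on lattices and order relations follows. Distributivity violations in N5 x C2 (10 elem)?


Distributive law: a ^ (b v c) = (a ^ b) v (a ^ c).
Check all 10^3 = 1000 ordered triples (a,b,c).
  e.g. a=(b,0), b=(a,0), c=(c,0): lhs=(b,0) != rhs=(a,0)
  e.g. a=(b,0), b=(a,0), c=(c,1): lhs=(b,0) != rhs=(a,0)
Total violating triples: 16


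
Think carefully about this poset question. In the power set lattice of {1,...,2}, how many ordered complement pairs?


Complement pair (a,b): a meet b = bottom, a join b = top.
Here: A intersect B = {} and A union B = {1,...,2}.
Pairs found: ({},{1,2}), ({1},{2}), ({2},{1}), ({1,2},{})
Total ordered pairs: 4


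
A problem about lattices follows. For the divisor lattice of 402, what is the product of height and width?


Height = length of longest chain minus 1; width = size of largest antichain.
A maximum chain: 1 | 67 | 201 | 402  (height 3).
A maximum antichain: {2, 3, 67}  (width 3).
Product = 3 * 3 = 9


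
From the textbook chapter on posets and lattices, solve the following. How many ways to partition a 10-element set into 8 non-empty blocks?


S(n,k) = k*S(n-1,k) + S(n-1,k-1).
S(9,8) = 36, S(9,7) = 462
S(10,8) = 8*36 + 462 = 288 + 462
S(10,8) = 750


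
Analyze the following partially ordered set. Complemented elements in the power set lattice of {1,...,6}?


An element a is complemented if some b has a meet b = bottom, a join b = top.
every subset A has complement S\A, so all elements are complemented.
Complemented elements: {}, {1}, {2}, {3}, {4}, {5}, ... (58 more)
Count: 64


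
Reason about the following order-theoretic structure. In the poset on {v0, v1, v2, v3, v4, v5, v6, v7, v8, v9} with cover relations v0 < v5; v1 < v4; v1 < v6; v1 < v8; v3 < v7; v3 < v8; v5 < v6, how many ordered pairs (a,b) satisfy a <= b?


The order relation is {(a,b) : a <= b}, reflexive so it includes (a,a).
Examples: (v0,v0), (v0,v5), (v0,v6), (v1,v1), (v1,v4), ...
Total ordered pairs: 18


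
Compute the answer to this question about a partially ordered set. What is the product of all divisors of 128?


Divisors of 128: [1, 2, 4, 8, 16, 32, 64, 128]
Product = n^(d(n)/2) = 128^(8/2)
Product = 268435456


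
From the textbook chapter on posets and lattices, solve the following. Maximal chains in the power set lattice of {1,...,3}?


A maximal chain goes from the minimum element to a maximal element via cover relations.
Counting all min-to-max paths in the cover graph.
Total maximal chains: 6


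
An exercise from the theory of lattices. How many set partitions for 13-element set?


B(n) = number of set partitions of an n-element set.
B(n) satisfies the recurrence: B(n+1) = sum_k C(n,k)*B(k).
B(13) = 27644437


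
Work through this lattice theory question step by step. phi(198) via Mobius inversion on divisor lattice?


phi(n) = n * prod_{p|n} (1 - 1/p).
Prime divisors of 198: [2, 3, 11]
phi(198) = 198 * (1 - 1/2) * (1 - 1/3) * (1 - 1/11)
phi(198) = 60


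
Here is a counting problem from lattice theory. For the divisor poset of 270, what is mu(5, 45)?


In a divisor lattice, mu(a,b) = mu(b/a) where mu is the classical Mobius function.
b/a = 45/5 = 9
Prime factorization of 9: primes [3]
9 is not squarefree, so mu(9) = 0


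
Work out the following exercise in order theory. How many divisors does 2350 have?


Divisors of 2350: [1, 2, 5, 10, 25, 47, 50, 94, 235, 470, 1175, 2350]
Count: 12


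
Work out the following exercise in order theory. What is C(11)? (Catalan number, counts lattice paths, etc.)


C(n) = C(2n, n) / (n+1).
C(22, 11) = 705432
C(11) = 705432 / 12 = 58786


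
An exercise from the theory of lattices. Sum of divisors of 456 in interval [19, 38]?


Interval [19,38] in divisors of 456: [19, 38]
Sum = 57


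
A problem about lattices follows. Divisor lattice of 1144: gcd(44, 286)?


Meet=gcd.
gcd(44,286)=22


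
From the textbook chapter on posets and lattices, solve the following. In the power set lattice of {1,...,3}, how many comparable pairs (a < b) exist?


A comparable pair {a,b} has a < b or b < a in the order.
Count unordered pairs where one element is strictly below the other.
Examples: {{},{1}}, {{},{2}}, {{},{3}}, {{},{1,2}}, ...
Total comparable pairs: 19


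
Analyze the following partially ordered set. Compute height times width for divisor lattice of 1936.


Height = length of longest chain minus 1; width = size of largest antichain.
A maximum chain: 1 | 11 | 121 | 242 | 484 | 968 | 1936  (height 6).
A maximum antichain: {4, 22, 121}  (width 3).
Product = 6 * 3 = 18


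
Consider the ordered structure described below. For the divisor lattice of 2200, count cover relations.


A cover relation a -< b holds when a < b with no c strictly between.
Cover relations:
  1 -< 2
  1 -< 5
  1 -< 11
  2 -< 4
  2 -< 10
  2 -< 22
  4 -< 8
  4 -< 20
  ...38 more
Total: 46


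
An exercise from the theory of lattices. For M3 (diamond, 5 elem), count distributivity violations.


Distributive law: a ^ (b v c) = (a ^ b) v (a ^ c).
Check all 5^3 = 125 ordered triples (a,b,c).
  e.g. a=a1, b=a2, c=a3: lhs=a1 != rhs=0
  e.g. a=a1, b=a3, c=a2: lhs=a1 != rhs=0
Total violating triples: 6


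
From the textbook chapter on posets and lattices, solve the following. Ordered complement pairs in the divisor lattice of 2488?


Complement pair (a,b): a meet b = bottom, a join b = top.
Here: gcd(a,b)=1 and lcm(a,b)=2488, i.e. a*b=2488 with a,b coprime.
Pairs found: (1,2488), (8,311), (311,8), (2488,1)
Total ordered pairs: 4


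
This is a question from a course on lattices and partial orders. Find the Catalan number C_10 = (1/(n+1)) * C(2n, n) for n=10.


C(n) = C(2n, n) / (n+1).
C(20, 10) = 184756
C(10) = 184756 / 11 = 16796


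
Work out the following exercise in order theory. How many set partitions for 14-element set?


B(n) = number of set partitions of an n-element set.
B(n) satisfies the recurrence: B(n+1) = sum_k C(n,k)*B(k).
B(14) = 190899322


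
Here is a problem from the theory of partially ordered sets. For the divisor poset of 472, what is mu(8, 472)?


In a divisor lattice, mu(a,b) = mu(b/a) where mu is the classical Mobius function.
b/a = 472/8 = 59
Prime factorization of 59: primes [59]
59 is squarefree with 1 prime factor(s), so mu(59) = (-1)^1 = -1


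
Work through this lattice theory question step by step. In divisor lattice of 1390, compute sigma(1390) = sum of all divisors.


sigma(n) = sum of divisors.
Divisors of 1390: [1, 2, 5, 10, 139, 278, 695, 1390]
Sum = 2520


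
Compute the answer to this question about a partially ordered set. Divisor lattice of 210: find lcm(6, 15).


In a divisor lattice, join = lcm (least common multiple).
gcd(6,15) = 3
lcm(6,15) = 6*15/gcd = 90/3 = 30


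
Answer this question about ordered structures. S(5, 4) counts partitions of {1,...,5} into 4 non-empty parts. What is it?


S(n,k) = k*S(n-1,k) + S(n-1,k-1).
S(4,4) = 1, S(4,3) = 6
S(5,4) = 4*1 + 6 = 4 + 6
S(5,4) = 10


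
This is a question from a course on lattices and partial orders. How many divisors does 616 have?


Divisors of 616: [1, 2, 4, 7, 8, 11, 14, 22, 28, 44, 56, 77, 88, 154, 308, 616]
Count: 16


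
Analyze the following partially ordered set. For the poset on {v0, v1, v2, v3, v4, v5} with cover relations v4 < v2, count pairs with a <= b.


The order relation is {(a,b) : a <= b}, reflexive so it includes (a,a).
Examples: (v0,v0), (v1,v1), (v2,v2), (v3,v3), (v4,v2), ...
Total ordered pairs: 7


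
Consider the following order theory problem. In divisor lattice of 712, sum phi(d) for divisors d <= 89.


Divisors of 712 up to 89: [1, 2, 4, 8, 89]
phi values: [1, 1, 2, 4, 88]
Sum = 96


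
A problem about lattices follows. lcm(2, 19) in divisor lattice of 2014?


Join=lcm.
gcd(2,19)=1
lcm=38


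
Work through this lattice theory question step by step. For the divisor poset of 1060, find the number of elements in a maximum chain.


A chain is a totally ordered subset; we count the number of elements in a maximum chain.
Compute, for each element x, the size of the longest chain ending at x:
  1: 1
  2: 2
  5: 2
  53: 2
  4: 3
  10: 3
  ...
A maximum chain: 1 < 2 < 4 < 20 < 1060
Number of elements in the longest chain: 5


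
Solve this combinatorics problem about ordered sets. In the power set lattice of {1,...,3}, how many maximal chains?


A maximal chain goes from the minimum element to a maximal element via cover relations.
Counting all min-to-max paths in the cover graph.
Total maximal chains: 6


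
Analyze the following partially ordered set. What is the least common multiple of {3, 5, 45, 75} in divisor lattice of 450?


In a divisor lattice, join = lcm (least common multiple).
Compute lcm iteratively: start with first element, then lcm(current, next).
Elements: [3, 5, 45, 75]
lcm(3,5) = 15
lcm(15,45) = 45
lcm(45,75) = 225
Final lcm = 225


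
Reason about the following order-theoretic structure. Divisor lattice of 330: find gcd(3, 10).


In a divisor lattice, meet = gcd (greatest common divisor).
By Euclidean algorithm or factoring: gcd(3,10) = 1


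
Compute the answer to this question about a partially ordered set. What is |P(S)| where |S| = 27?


Power set = 2^n.
2^27 = 134217728


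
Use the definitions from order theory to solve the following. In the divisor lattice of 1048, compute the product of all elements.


Divisors of 1048: [1, 2, 4, 8, 131, 262, 524, 1048]
Product = n^(d(n)/2) = 1048^(8/2)
Product = 1206271676416


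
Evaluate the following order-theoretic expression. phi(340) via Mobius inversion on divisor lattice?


phi(n) = n * prod_{p|n} (1 - 1/p).
Prime divisors of 340: [2, 5, 17]
phi(340) = 340 * (1 - 1/2) * (1 - 1/5) * (1 - 1/17)
phi(340) = 128


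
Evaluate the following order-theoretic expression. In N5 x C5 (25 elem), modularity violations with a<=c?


Modular law: if a <= c then a v (b ^ c) = (a v b) ^ c.
Check all triples (a,b,c) with a <= c among 25 elements.
  e.g. a=(a,0), b=(c,0), c=(b,0): lhs=(a,0) != rhs=(b,0)
  e.g. a=(a,0), b=(c,1), c=(b,0): lhs=(a,0) != rhs=(b,0)
Total violating triples: 75


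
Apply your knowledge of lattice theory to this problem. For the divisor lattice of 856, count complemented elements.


An element a is complemented if some b has a meet b = bottom, a join b = top.
a is complemented iff gcd(a, n/a)=1, i.e. a is a unitary divisor of 856.
Complemented elements: 1, 8, 107, 856
Count: 4


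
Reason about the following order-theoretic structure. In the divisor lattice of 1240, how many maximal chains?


A maximal chain goes from the minimum element to a maximal element via cover relations.
Counting all min-to-max paths in the cover graph.
Total maximal chains: 20


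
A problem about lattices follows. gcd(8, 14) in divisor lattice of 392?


Meet=gcd.
gcd(8,14)=2


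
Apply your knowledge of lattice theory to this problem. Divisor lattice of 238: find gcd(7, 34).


In a divisor lattice, meet = gcd (greatest common divisor).
By Euclidean algorithm or factoring: gcd(7,34) = 1


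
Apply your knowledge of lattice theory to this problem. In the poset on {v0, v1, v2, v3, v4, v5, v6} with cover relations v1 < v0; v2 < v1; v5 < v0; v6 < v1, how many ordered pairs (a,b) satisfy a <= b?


The order relation is {(a,b) : a <= b}, reflexive so it includes (a,a).
Examples: (v0,v0), (v1,v0), (v1,v1), (v2,v0), (v2,v1), ...
Total ordered pairs: 13


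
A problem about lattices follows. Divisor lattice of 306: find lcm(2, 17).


In a divisor lattice, join = lcm (least common multiple).
gcd(2,17) = 1
lcm(2,17) = 2*17/gcd = 34/1 = 34


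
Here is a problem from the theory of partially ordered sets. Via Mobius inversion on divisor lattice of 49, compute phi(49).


phi(n) = n * prod_{p|n} (1 - 1/p).
Prime divisors of 49: [7]
phi(49) = 49 * (1 - 1/7)
phi(49) = 42


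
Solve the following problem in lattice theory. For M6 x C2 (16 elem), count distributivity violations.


Distributive law: a ^ (b v c) = (a ^ b) v (a ^ c).
Check all 16^3 = 4096 ordered triples (a,b,c).
  e.g. a=(a1,0), b=(a2,0), c=(a3,0): lhs=(a1,0) != rhs=(0,0)
  e.g. a=(a1,0), b=(a2,0), c=(a3,1): lhs=(a1,0) != rhs=(0,0)
Total violating triples: 960


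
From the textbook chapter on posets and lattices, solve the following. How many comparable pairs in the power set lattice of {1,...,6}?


A comparable pair {a,b} has a < b or b < a in the order.
Count unordered pairs where one element is strictly below the other.
Examples: {{},{1}}, {{},{2}}, {{},{3}}, {{},{4}}, ...
Total comparable pairs: 665


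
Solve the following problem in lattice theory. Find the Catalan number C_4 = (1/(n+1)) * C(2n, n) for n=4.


C(n) = C(2n, n) / (n+1).
C(8, 4) = 70
C(4) = 70 / 5 = 14


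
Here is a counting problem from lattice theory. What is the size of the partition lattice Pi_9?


B(n) = number of set partitions of an n-element set.
B(n) satisfies the recurrence: B(n+1) = sum_k C(n,k)*B(k).
B(9) = 21147


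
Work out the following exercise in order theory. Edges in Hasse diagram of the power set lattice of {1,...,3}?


A cover relation a -< b holds when a < b with no c strictly between.
Cover relations:
  {} -< {1}
  {} -< {2}
  {} -< {3}
  {1} -< {1,2}
  {1} -< {1,3}
  {2} -< {1,2}
  {2} -< {2,3}
  {3} -< {1,3}
  ...4 more
Total: 12


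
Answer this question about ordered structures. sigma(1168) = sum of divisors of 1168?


sigma(n) = sum of divisors.
Divisors of 1168: [1, 2, 4, 8, 16, 73, 146, 292, 584, 1168]
Sum = 2294


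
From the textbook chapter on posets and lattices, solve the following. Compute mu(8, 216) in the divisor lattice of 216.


In a divisor lattice, mu(a,b) = mu(b/a) where mu is the classical Mobius function.
b/a = 216/8 = 27
Prime factorization of 27: primes [3]
27 is not squarefree, so mu(27) = 0


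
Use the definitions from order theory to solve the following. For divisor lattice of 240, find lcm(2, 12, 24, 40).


In a divisor lattice, join = lcm (least common multiple).
Compute lcm iteratively: start with first element, then lcm(current, next).
Elements: [2, 12, 24, 40]
lcm(2,12) = 12
lcm(12,24) = 24
lcm(24,40) = 120
Final lcm = 120


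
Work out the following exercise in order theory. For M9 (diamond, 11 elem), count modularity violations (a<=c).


Modular law: if a <= c then a v (b ^ c) = (a v b) ^ c.
Check all triples (a,b,c) with a <= c among 11 elements.
This lattice is modular (diamonds M_m and their chain-products are modular).
Total violating triples: 0


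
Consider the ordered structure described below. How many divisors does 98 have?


Divisors of 98: [1, 2, 7, 14, 49, 98]
Count: 6


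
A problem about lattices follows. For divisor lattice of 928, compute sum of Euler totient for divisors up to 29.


Divisors of 928 up to 29: [1, 2, 4, 8, 16, 29]
phi values: [1, 1, 2, 4, 8, 28]
Sum = 44


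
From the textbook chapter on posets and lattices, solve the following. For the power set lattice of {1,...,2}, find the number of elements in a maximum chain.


A chain is a totally ordered subset; we count the number of elements in a maximum chain.
Compute, for each element x, the size of the longest chain ending at x:
  {}: 1
  {1}: 2
  {2}: 2
  {1,2}: 3
A maximum chain: {} < {1} < {1,2}
Number of elements in the longest chain: 3


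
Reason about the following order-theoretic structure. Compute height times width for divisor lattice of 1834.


Height = length of longest chain minus 1; width = size of largest antichain.
A maximum chain: 1 | 131 | 917 | 1834  (height 3).
A maximum antichain: {2, 7, 131}  (width 3).
Product = 3 * 3 = 9


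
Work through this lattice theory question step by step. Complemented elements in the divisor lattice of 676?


An element a is complemented if some b has a meet b = bottom, a join b = top.
a is complemented iff gcd(a, n/a)=1, i.e. a is a unitary divisor of 676.
Complemented elements: 1, 4, 169, 676
Count: 4


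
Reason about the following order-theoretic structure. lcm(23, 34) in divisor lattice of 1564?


Join=lcm.
gcd(23,34)=1
lcm=782


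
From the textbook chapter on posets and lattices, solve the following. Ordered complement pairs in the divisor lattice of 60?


Complement pair (a,b): a meet b = bottom, a join b = top.
Here: gcd(a,b)=1 and lcm(a,b)=60, i.e. a*b=60 with a,b coprime.
Pairs found: (1,60), (3,20), (4,15), (5,12), ... (4 more)
Total ordered pairs: 8


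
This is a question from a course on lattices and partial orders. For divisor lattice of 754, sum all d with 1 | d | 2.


Interval [1,2] in divisors of 754: [1, 2]
Sum = 3


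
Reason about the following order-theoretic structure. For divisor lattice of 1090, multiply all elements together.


Divisors of 1090: [1, 2, 5, 10, 109, 218, 545, 1090]
Product = n^(d(n)/2) = 1090^(8/2)
Product = 1411581610000


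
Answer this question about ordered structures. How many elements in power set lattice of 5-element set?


Power set = 2^n.
2^5 = 32


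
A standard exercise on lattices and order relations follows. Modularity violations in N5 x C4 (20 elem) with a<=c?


Modular law: if a <= c then a v (b ^ c) = (a v b) ^ c.
Check all triples (a,b,c) with a <= c among 20 elements.
  e.g. a=(a,0), b=(c,0), c=(b,0): lhs=(a,0) != rhs=(b,0)
  e.g. a=(a,0), b=(c,1), c=(b,0): lhs=(a,0) != rhs=(b,0)
Total violating triples: 40


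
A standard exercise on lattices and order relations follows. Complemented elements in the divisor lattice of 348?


An element a is complemented if some b has a meet b = bottom, a join b = top.
a is complemented iff gcd(a, n/a)=1, i.e. a is a unitary divisor of 348.
Complemented elements: 1, 3, 4, 12, 29, 87, ... (2 more)
Count: 8


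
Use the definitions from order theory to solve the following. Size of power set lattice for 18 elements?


Power set = 2^n.
2^18 = 262144


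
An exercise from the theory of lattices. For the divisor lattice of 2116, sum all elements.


sigma(n) = sum of divisors.
Divisors of 2116: [1, 2, 4, 23, 46, 92, 529, 1058, 2116]
Sum = 3871


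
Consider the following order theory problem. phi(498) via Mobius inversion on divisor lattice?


phi(n) = n * prod_{p|n} (1 - 1/p).
Prime divisors of 498: [2, 3, 83]
phi(498) = 498 * (1 - 1/2) * (1 - 1/3) * (1 - 1/83)
phi(498) = 164


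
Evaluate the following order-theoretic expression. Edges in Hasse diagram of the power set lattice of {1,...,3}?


A cover relation a -< b holds when a < b with no c strictly between.
Cover relations:
  {} -< {1}
  {} -< {2}
  {} -< {3}
  {1} -< {1,2}
  {1} -< {1,3}
  {2} -< {1,2}
  {2} -< {2,3}
  {3} -< {1,3}
  ...4 more
Total: 12


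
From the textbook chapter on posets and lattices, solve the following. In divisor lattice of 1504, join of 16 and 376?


In a divisor lattice, join = lcm (least common multiple).
gcd(16,376) = 8
lcm(16,376) = 16*376/gcd = 6016/8 = 752


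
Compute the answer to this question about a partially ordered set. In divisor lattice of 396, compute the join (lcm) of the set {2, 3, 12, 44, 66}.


In a divisor lattice, join = lcm (least common multiple).
Compute lcm iteratively: start with first element, then lcm(current, next).
Elements: [2, 3, 12, 44, 66]
lcm(2,3) = 6
lcm(6,12) = 12
lcm(12,44) = 132
lcm(132,66) = 132
Final lcm = 132


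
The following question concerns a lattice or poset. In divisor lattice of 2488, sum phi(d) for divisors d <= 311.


Divisors of 2488 up to 311: [1, 2, 4, 8, 311]
phi values: [1, 1, 2, 4, 310]
Sum = 318


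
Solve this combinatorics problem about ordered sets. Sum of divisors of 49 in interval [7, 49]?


Interval [7,49] in divisors of 49: [7, 49]
Sum = 56


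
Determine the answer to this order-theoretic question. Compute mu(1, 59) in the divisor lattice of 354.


In a divisor lattice, mu(a,b) = mu(b/a) where mu is the classical Mobius function.
b/a = 59/1 = 59
Prime factorization of 59: primes [59]
59 is squarefree with 1 prime factor(s), so mu(59) = (-1)^1 = -1


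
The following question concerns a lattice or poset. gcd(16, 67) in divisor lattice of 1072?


Meet=gcd.
gcd(16,67)=1


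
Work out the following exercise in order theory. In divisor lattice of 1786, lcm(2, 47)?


Join=lcm.
gcd(2,47)=1
lcm=94


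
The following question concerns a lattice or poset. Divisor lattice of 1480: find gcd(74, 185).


In a divisor lattice, meet = gcd (greatest common divisor).
By Euclidean algorithm or factoring: gcd(74,185) = 37


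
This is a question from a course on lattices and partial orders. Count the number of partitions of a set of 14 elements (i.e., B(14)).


B(n) = number of set partitions of an n-element set.
B(n) satisfies the recurrence: B(n+1) = sum_k C(n,k)*B(k).
B(14) = 190899322


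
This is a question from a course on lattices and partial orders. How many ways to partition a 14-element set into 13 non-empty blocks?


S(n,k) = k*S(n-1,k) + S(n-1,k-1).
S(13,13) = 1, S(13,12) = 78
S(14,13) = 13*1 + 78 = 13 + 78
S(14,13) = 91


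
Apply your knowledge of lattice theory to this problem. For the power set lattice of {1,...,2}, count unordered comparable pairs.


A comparable pair {a,b} has a < b or b < a in the order.
Count unordered pairs where one element is strictly below the other.
Examples: {{},{1}}, {{},{2}}, {{},{1,2}}, {{1},{1,2}}, ...
Total comparable pairs: 5


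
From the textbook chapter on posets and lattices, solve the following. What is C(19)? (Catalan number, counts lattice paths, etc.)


C(n) = C(2n, n) / (n+1).
C(38, 19) = 35345263800
C(19) = 35345263800 / 20 = 1767263190
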